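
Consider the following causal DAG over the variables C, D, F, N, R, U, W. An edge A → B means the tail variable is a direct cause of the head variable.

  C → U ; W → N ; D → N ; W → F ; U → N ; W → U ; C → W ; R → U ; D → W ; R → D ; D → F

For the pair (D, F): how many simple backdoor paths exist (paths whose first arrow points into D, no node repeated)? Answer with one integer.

3

A backdoor path from D to F is any simple undirected path whose first edge points into D (i.e. leaves D via a parent).
Parents of D: {R}.
Enumerating:
  P1: D <- R -> U <- C -> W -> F
  P2: D <- R -> U <- W -> F
  P3: D <- R -> U -> N <- W -> F
That exhausts the simple backdoor paths. Count: 3.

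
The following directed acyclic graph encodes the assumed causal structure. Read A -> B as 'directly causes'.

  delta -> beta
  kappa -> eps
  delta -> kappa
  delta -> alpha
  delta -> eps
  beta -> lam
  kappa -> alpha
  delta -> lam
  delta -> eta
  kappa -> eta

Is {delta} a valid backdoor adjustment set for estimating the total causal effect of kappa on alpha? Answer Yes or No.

Backdoor paths from kappa to alpha (paths whose first edge points into kappa):
  P1: kappa <- delta -> alpha
Condition 1 (no descendant of kappa in the set): holds — descendants of kappa are {alpha, eps, eta}; none are in {delta}.
Condition 2 (every backdoor path blocked by {delta}):
  P1: blocked at fork node delta ∈ conditioning set.
{delta} satisfies the backdoor criterion.

Yes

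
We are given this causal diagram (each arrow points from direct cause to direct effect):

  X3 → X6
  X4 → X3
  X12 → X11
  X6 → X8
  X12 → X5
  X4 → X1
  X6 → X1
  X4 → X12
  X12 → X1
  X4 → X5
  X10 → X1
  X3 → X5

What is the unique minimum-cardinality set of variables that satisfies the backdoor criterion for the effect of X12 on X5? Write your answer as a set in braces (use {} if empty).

{X4}

Variables eligible for adjustment (non-descendants of X12, excluding X12 and X5): {X10, X3, X4, X6, X8}.
Backdoor paths from X12 to X5:
  P1: X12 <- X4 -> X3 -> X5
  P2: X12 <- X4 -> X5
  P3: X12 <- X4 -> X1 <- X6 <- X3 -> X5
The empty set is not sufficient: P1 (X12 <- X4 -> X3 -> X5) has no collider blocking it and no conditioned non-collider, so it is open.
Try {X4}:
  P1: blocked at fork node X4 ∈ conditioning set.
  P2: blocked at fork node X4 ∈ conditioning set.
  P3: blocked at fork node X4 ∈ conditioning set.
{X4} contains no descendant of X12 and blocks every backdoor path.
No other singleton works — e.g. {X10} leaves P1 open — so {X4} is the unique smallest valid adjustment set.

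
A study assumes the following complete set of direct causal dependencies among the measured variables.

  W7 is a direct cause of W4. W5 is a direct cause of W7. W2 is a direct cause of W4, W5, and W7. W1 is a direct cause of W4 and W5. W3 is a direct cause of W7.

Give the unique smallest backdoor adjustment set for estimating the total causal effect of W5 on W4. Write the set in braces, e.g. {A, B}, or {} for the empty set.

{W1, W2}

Variables eligible for adjustment (non-descendants of W5, excluding W5 and W4): {W1, W2, W3}.
Backdoor paths from W5 to W4:
  P1: W5 <- W1 -> W4
  P2: W5 <- W2 -> W7 -> W4
  P3: W5 <- W2 -> W4
The empty set is not sufficient: P1 (W5 <- W1 -> W4) has no collider blocking it and no conditioned non-collider, so it is open.
Try {W1, W2}:
  P1: blocked at fork node W1 ∈ conditioning set.
  P2: blocked at fork node W2 ∈ conditioning set.
  P3: blocked at fork node W2 ∈ conditioning set.
{W1, W2} contains no descendant of W5 and blocks every backdoor path.
Every element of {W1, W2} is needed (dropping W1 leaves P1 open; dropping W2 leaves P2 open), so no proper subset is valid.
Among all size-2 subsets of the eligible variables, only {W1, W2} blocks every backdoor path, so it is the unique smallest valid adjustment set.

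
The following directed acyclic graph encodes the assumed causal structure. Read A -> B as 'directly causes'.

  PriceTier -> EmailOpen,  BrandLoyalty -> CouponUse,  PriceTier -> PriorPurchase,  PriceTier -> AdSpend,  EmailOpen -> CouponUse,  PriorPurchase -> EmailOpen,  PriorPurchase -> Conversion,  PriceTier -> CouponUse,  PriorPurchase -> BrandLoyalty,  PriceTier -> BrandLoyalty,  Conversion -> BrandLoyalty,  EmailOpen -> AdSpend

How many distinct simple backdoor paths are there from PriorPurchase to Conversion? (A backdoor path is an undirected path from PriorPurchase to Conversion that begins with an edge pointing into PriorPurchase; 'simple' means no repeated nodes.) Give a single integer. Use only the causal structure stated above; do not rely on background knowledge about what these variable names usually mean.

A backdoor path from PriorPurchase to Conversion is any simple undirected path whose first edge points into PriorPurchase (i.e. leaves PriorPurchase via a parent).
Parents of PriorPurchase: {PriceTier}.
Enumerating:
  P1: PriorPurchase <- PriceTier -> EmailOpen -> CouponUse <- BrandLoyalty <- Conversion
  P2: PriorPurchase <- PriceTier -> AdSpend <- EmailOpen -> CouponUse <- BrandLoyalty <- Conversion
  P3: PriorPurchase <- PriceTier -> BrandLoyalty <- Conversion
  P4: PriorPurchase <- PriceTier -> CouponUse <- BrandLoyalty <- Conversion
That exhausts the simple backdoor paths. Count: 4.

4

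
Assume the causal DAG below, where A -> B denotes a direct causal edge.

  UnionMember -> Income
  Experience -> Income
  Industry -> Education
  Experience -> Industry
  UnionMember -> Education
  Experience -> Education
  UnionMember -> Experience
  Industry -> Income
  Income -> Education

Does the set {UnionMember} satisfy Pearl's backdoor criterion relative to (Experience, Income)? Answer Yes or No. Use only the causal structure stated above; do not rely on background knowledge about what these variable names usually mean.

Backdoor paths from Experience to Income (paths whose first edge points into Experience):
  P1: Experience <- UnionMember -> Income
  P2: Experience <- UnionMember -> Education <- Industry -> Income
  P3: Experience <- UnionMember -> Education <- Income
Condition 1 (no descendant of Experience in the set): holds — descendants of Experience are {Education, Income, Industry}; none are in {UnionMember}.
Condition 2 (every backdoor path blocked by {UnionMember}):
  P1: blocked at fork node UnionMember ∈ conditioning set.
  P2: blocked at fork node UnionMember ∈ conditioning set.
  P3: blocked at fork node UnionMember ∈ conditioning set.
{UnionMember} satisfies the backdoor criterion.

Yes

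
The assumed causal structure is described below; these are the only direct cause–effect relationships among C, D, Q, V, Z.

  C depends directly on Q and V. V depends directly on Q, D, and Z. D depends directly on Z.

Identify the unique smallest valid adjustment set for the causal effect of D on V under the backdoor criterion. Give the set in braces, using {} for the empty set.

{Z}

Variables eligible for adjustment (non-descendants of D, excluding D and V): {Q, Z}.
Backdoor paths from D to V:
  P1: D <- Z -> V
The empty set is not sufficient: P1 (D <- Z -> V) has no collider blocking it and no conditioned non-collider, so it is open.
Try {Z}:
  P1: blocked at fork node Z ∈ conditioning set.
{Z} contains no descendant of D and blocks every backdoor path.
No other singleton works — e.g. {Q} leaves P1 open — so {Z} is the unique smallest valid adjustment set.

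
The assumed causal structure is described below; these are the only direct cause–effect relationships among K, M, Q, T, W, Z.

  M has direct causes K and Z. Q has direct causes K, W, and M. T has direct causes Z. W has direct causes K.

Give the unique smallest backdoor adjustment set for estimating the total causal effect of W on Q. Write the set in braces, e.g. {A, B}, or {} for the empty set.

Variables eligible for adjustment (non-descendants of W, excluding W and Q): {K, M, T, Z}.
Backdoor paths from W to Q:
  P1: W <- K -> M -> Q
  P2: W <- K -> Q
The empty set is not sufficient: P1 (W <- K -> M -> Q) has no collider blocking it and no conditioned non-collider, so it is open.
Try {K}:
  P1: blocked at fork node K ∈ conditioning set.
  P2: blocked at fork node K ∈ conditioning set.
{K} contains no descendant of W and blocks every backdoor path.
No other singleton works — e.g. {Z} leaves P1 open — so {K} is the unique smallest valid adjustment set.

{K}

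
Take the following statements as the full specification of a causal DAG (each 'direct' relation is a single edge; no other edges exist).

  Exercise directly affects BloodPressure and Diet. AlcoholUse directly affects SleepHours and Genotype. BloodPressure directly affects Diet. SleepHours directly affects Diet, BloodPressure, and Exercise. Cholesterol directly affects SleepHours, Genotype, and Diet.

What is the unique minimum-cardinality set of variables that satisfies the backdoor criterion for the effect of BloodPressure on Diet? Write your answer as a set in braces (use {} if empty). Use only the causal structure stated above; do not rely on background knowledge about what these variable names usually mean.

{Exercise, SleepHours}

Variables eligible for adjustment (non-descendants of BloodPressure, excluding BloodPressure and Diet): {AlcoholUse, Cholesterol, Exercise, Genotype, SleepHours}.
Backdoor paths from BloodPressure to Diet:
  P1: BloodPressure <- SleepHours <- Cholesterol -> Diet
  P2: BloodPressure <- SleepHours <- AlcoholUse -> Genotype <- Cholesterol -> Diet
  P3: BloodPressure <- SleepHours -> Exercise -> Diet
  P4: BloodPressure <- SleepHours -> Diet
  P5: BloodPressure <- Exercise <- SleepHours <- Cholesterol -> Diet
  P6: BloodPressure <- Exercise <- SleepHours <- AlcoholUse -> Genotype <- Cholesterol -> Diet
  P7: BloodPressure <- Exercise <- SleepHours -> Diet
  P8: BloodPressure <- Exercise -> Diet
The empty set is not sufficient: P1 (BloodPressure <- SleepHours <- Cholesterol -> Diet) has no collider blocking it and no conditioned non-collider, so it is open.
Try {Exercise, SleepHours}:
  P1: blocked at chain node SleepHours ∈ conditioning set.
  P2: blocked at chain node SleepHours ∈ conditioning set.
  P3: blocked at fork node SleepHours ∈ conditioning set.
  P4: blocked at fork node SleepHours ∈ conditioning set.
  P5: blocked at chain node Exercise ∈ conditioning set.
  P6: blocked at chain node Exercise ∈ conditioning set.
  P7: blocked at chain node Exercise ∈ conditioning set.
  P8: blocked at fork node Exercise ∈ conditioning set.
{Exercise, SleepHours} contains no descendant of BloodPressure and blocks every backdoor path.
Every element of {Exercise, SleepHours} is needed (dropping Exercise leaves P8 open; dropping SleepHours leaves P1 open), so no proper subset is valid.
Among all size-2 subsets of the eligible variables, only {Exercise, SleepHours} blocks every backdoor path, so it is the unique smallest valid adjustment set.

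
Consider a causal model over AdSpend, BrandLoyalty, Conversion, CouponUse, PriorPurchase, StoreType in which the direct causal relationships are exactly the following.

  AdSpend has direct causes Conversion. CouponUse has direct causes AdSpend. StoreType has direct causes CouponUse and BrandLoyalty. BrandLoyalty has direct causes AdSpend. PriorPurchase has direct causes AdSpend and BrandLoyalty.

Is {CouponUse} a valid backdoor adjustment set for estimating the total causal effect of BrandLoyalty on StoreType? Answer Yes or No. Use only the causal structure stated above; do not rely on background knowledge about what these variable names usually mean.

Backdoor paths from BrandLoyalty to StoreType (paths whose first edge points into BrandLoyalty):
  P1: BrandLoyalty <- AdSpend -> CouponUse -> StoreType
Condition 1 (no descendant of BrandLoyalty in the set): holds — descendants of BrandLoyalty are {PriorPurchase, StoreType}; none are in {CouponUse}.
Condition 2 (every backdoor path blocked by {CouponUse}):
  P1: blocked at chain node CouponUse ∈ conditioning set.
{CouponUse} satisfies the backdoor criterion.

Yes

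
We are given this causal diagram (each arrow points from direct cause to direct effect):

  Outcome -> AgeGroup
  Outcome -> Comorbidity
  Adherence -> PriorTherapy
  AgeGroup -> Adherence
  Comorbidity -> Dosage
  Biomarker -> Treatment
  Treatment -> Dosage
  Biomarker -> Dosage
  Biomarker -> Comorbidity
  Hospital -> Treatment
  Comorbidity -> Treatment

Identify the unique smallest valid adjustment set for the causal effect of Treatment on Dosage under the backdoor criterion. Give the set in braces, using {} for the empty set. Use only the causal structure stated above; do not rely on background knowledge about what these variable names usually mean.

{Biomarker, Comorbidity}

Variables eligible for adjustment (non-descendants of Treatment, excluding Treatment and Dosage): {Adherence, AgeGroup, Biomarker, Comorbidity, Hospital, Outcome, PriorTherapy}.
Backdoor paths from Treatment to Dosage:
  P1: Treatment <- Biomarker -> Comorbidity -> Dosage
  P2: Treatment <- Biomarker -> Dosage
  P3: Treatment <- Comorbidity <- Biomarker -> Dosage
  P4: Treatment <- Comorbidity -> Dosage
The empty set is not sufficient: P1 (Treatment <- Biomarker -> Comorbidity -> Dosage) has no collider blocking it and no conditioned non-collider, so it is open.
Try {Biomarker, Comorbidity}:
  P1: blocked at fork node Biomarker ∈ conditioning set.
  P2: blocked at fork node Biomarker ∈ conditioning set.
  P3: blocked at chain node Comorbidity ∈ conditioning set.
  P4: blocked at fork node Comorbidity ∈ conditioning set.
{Biomarker, Comorbidity} contains no descendant of Treatment and blocks every backdoor path.
Every element of {Biomarker, Comorbidity} is needed (dropping Biomarker leaves P2 open; dropping Comorbidity leaves P4 open), so no proper subset is valid.
Among all size-2 subsets of the eligible variables, only {Biomarker, Comorbidity} blocks every backdoor path, so it is the unique smallest valid adjustment set.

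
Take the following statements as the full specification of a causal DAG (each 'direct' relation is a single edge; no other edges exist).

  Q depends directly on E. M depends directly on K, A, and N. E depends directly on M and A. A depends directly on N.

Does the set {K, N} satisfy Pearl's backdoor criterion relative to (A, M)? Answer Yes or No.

Yes

Backdoor paths from A to M (paths whose first edge points into A):
  P1: A <- N -> M
Condition 1 (no descendant of A in the set): holds — descendants of A are {E, M, Q}; none are in {K, N}.
Condition 2 (every backdoor path blocked by {K, N}):
  P1: blocked at fork node N ∈ conditioning set.
{K, N} satisfies the backdoor criterion.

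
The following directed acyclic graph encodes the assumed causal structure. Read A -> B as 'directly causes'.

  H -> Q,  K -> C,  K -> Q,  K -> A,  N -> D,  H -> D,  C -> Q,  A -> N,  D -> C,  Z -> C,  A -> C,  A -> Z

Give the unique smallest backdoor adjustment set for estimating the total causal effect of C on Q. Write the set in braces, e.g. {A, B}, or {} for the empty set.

{H, K}

Variables eligible for adjustment (non-descendants of C, excluding C and Q): {A, D, H, K, N, Z}.
Backdoor paths from C to Q:
  P1: C <- K -> A -> N -> D <- H -> Q
  P2: C <- K -> Q
  P3: C <- A <- K -> Q
  P4: C <- A -> N -> D <- H -> Q
  P5: C <- D <- H -> Q
  P6: C <- D <- N <- A <- K -> Q
  P7: C <- Z <- A <- K -> Q
  P8: C <- Z <- A -> N -> D <- H -> Q
The empty set is not sufficient: P2 (C <- K -> Q) has no collider blocking it and no conditioned non-collider, so it is open.
Try {H, K}:
  P1: blocked at fork node K ∈ conditioning set.
  P2: blocked at fork node K ∈ conditioning set.
  P3: blocked at fork node K ∈ conditioning set.
  P4: blocked at collider D (neither it nor any descendant is in the conditioning set).
  P5: blocked at fork node H ∈ conditioning set.
  P6: blocked at fork node K ∈ conditioning set.
  P7: blocked at fork node K ∈ conditioning set.
  P8: blocked at collider D (neither it nor any descendant is in the conditioning set).
{H, K} contains no descendant of C and blocks every backdoor path.
Every element of {H, K} is needed (dropping H leaves P5 open; dropping K leaves P2 open), so no proper subset is valid.
Among all size-2 subsets of the eligible variables, only {H, K} blocks every backdoor path, so it is the unique smallest valid adjustment set.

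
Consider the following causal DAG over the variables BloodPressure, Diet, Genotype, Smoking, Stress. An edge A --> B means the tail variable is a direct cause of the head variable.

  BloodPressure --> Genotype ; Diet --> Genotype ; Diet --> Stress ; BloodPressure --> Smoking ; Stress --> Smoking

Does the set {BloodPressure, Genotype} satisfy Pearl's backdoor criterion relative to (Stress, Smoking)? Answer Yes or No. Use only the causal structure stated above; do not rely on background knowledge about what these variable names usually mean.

Backdoor paths from Stress to Smoking (paths whose first edge points into Stress):
  P1: Stress <- Diet -> Genotype <- BloodPressure -> Smoking
Condition 1 (no descendant of Stress in the set): holds — descendants of Stress are {Smoking}; none are in {BloodPressure, Genotype}.
Condition 2 (every backdoor path blocked by {BloodPressure, Genotype}):
  P1: blocked at fork node BloodPressure ∈ conditioning set.
{BloodPressure, Genotype} satisfies the backdoor criterion.

Yes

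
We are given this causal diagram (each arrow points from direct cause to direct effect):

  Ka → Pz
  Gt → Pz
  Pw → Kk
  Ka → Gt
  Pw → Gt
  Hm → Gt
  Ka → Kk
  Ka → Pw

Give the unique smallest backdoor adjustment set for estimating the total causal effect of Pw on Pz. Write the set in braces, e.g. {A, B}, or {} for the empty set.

Variables eligible for adjustment (non-descendants of Pw, excluding Pw and Pz): {Hm, Ka}.
Backdoor paths from Pw to Pz:
  P1: Pw <- Ka -> Gt -> Pz
  P2: Pw <- Ka -> Pz
The empty set is not sufficient: P1 (Pw <- Ka -> Gt -> Pz) has no collider blocking it and no conditioned non-collider, so it is open.
Try {Ka}:
  P1: blocked at fork node Ka ∈ conditioning set.
  P2: blocked at fork node Ka ∈ conditioning set.
{Ka} contains no descendant of Pw and blocks every backdoor path.
No other singleton works — e.g. {Hm} leaves P1 open — so {Ka} is the unique smallest valid adjustment set.

{Ka}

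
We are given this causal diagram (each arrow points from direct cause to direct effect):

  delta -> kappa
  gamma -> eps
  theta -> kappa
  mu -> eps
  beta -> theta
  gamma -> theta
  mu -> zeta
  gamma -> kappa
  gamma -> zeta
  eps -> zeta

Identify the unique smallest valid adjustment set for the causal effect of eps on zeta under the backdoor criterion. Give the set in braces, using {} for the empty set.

Variables eligible for adjustment (non-descendants of eps, excluding eps and zeta): {beta, delta, gamma, kappa, mu, theta}.
Backdoor paths from eps to zeta:
  P1: eps <- mu -> zeta
  P2: eps <- gamma -> zeta
The empty set is not sufficient: P1 (eps <- mu -> zeta) has no collider blocking it and no conditioned non-collider, so it is open.
Try {gamma, mu}:
  P1: blocked at fork node mu ∈ conditioning set.
  P2: blocked at fork node gamma ∈ conditioning set.
{gamma, mu} contains no descendant of eps and blocks every backdoor path.
Every element of {gamma, mu} is needed (dropping gamma leaves P2 open; dropping mu leaves P1 open), so no proper subset is valid.
Among all size-2 subsets of the eligible variables, only {gamma, mu} blocks every backdoor path, so it is the unique smallest valid adjustment set.

{gamma, mu}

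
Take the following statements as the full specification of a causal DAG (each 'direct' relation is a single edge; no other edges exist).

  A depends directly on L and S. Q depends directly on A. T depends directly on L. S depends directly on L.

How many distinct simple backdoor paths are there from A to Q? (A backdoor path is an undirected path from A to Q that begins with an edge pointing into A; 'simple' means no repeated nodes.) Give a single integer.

0

A backdoor path from A to Q is any simple undirected path whose first edge points into A (i.e. leaves A via a parent).
Parents of A: {L, S}.
No simple path from any parent of A reaches Q without revisiting A, so there are no backdoor paths.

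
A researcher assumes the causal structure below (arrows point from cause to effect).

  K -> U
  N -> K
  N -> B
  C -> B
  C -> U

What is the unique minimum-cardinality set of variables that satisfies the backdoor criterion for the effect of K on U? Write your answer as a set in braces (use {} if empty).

{}

Variables eligible for adjustment (non-descendants of K, excluding K and U): {B, C, N}.
Backdoor paths from K to U:
  P1: K <- N -> B <- C -> U
Each backdoor path contains an unconditioned collider, so every path is already blocked with the empty conditioning set:
  P1: blocked at collider B (neither it nor any descendant is in the conditioning set).
The empty set is therefore the unique smallest valid set.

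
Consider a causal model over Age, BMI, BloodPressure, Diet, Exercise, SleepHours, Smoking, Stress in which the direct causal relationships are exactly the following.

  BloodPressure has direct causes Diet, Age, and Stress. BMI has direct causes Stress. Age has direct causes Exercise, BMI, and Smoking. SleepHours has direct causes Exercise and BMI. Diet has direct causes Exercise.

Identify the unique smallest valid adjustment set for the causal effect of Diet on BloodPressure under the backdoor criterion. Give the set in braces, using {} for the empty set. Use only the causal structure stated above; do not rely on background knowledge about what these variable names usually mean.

Variables eligible for adjustment (non-descendants of Diet, excluding Diet and BloodPressure): {Age, BMI, Exercise, SleepHours, Smoking, Stress}.
Backdoor paths from Diet to BloodPressure:
  P1: Diet <- Exercise -> Age <- BMI <- Stress -> BloodPressure
  P2: Diet <- Exercise -> Age -> BloodPressure
  P3: Diet <- Exercise -> SleepHours <- BMI <- Stress -> BloodPressure
  P4: Diet <- Exercise -> SleepHours <- BMI -> Age -> BloodPressure
The empty set is not sufficient: P2 (Diet <- Exercise -> Age -> BloodPressure) has no collider blocking it and no conditioned non-collider, so it is open.
Try {Exercise}:
  P1: blocked at fork node Exercise ∈ conditioning set.
  P2: blocked at fork node Exercise ∈ conditioning set.
  P3: blocked at fork node Exercise ∈ conditioning set.
  P4: blocked at fork node Exercise ∈ conditioning set.
{Exercise} contains no descendant of Diet and blocks every backdoor path.
No other singleton works — e.g. {Smoking} leaves P2 open — so {Exercise} is the unique smallest valid adjustment set.

{Exercise}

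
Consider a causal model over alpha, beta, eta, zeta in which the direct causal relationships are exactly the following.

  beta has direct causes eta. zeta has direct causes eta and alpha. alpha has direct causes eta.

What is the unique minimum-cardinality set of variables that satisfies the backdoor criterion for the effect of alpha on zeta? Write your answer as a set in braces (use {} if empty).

Variables eligible for adjustment (non-descendants of alpha, excluding alpha and zeta): {beta, eta}.
Backdoor paths from alpha to zeta:
  P1: alpha <- eta -> zeta
The empty set is not sufficient: P1 (alpha <- eta -> zeta) has no collider blocking it and no conditioned non-collider, so it is open.
Try {eta}:
  P1: blocked at fork node eta ∈ conditioning set.
{eta} contains no descendant of alpha and blocks every backdoor path.
No other singleton works — e.g. {beta} leaves P1 open — so {eta} is the unique smallest valid adjustment set.

{eta}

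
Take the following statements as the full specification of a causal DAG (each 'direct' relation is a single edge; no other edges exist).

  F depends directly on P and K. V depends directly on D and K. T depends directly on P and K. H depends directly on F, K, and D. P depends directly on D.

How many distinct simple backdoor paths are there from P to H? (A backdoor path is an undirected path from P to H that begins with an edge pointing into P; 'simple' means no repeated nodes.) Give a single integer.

3

A backdoor path from P to H is any simple undirected path whose first edge points into P (i.e. leaves P via a parent).
Parents of P: {D}.
Enumerating:
  P1: P <- D -> V <- K -> F -> H
  P2: P <- D -> V <- K -> H
  P3: P <- D -> H
That exhausts the simple backdoor paths. Count: 3.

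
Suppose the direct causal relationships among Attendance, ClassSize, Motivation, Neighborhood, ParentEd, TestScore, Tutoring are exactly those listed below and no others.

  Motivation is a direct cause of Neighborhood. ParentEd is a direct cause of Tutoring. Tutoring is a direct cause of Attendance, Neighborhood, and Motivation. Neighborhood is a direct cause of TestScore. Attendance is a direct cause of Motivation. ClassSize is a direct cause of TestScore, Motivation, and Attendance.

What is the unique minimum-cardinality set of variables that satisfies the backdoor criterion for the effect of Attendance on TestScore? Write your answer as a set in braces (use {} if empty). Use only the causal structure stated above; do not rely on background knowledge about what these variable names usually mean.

{ClassSize, Tutoring}

Variables eligible for adjustment (non-descendants of Attendance, excluding Attendance and TestScore): {ClassSize, ParentEd, Tutoring}.
Backdoor paths from Attendance to TestScore:
  P1: Attendance <- ClassSize -> Motivation <- Tutoring -> Neighborhood -> TestScore
  P2: Attendance <- ClassSize -> Motivation -> Neighborhood -> TestScore
  P3: Attendance <- ClassSize -> TestScore
  P4: Attendance <- Tutoring -> Motivation <- ClassSize -> TestScore
  P5: Attendance <- Tutoring -> Motivation -> Neighborhood -> TestScore
  P6: Attendance <- Tutoring -> Neighborhood <- Motivation <- ClassSize -> TestScore
  P7: Attendance <- Tutoring -> Neighborhood -> TestScore
The empty set is not sufficient: P2 (Attendance <- ClassSize -> Motivation -> Neighborhood -> TestScore) has no collider blocking it and no conditioned non-collider, so it is open.
Try {ClassSize, Tutoring}:
  P1: blocked at fork node ClassSize ∈ conditioning set.
  P2: blocked at fork node ClassSize ∈ conditioning set.
  P3: blocked at fork node ClassSize ∈ conditioning set.
  P4: blocked at fork node Tutoring ∈ conditioning set.
  P5: blocked at fork node Tutoring ∈ conditioning set.
  P6: blocked at fork node Tutoring ∈ conditioning set.
  P7: blocked at fork node Tutoring ∈ conditioning set.
{ClassSize, Tutoring} contains no descendant of Attendance and blocks every backdoor path.
Every element of {ClassSize, Tutoring} is needed (dropping ClassSize leaves P2 open; dropping Tutoring leaves P5 open), so no proper subset is valid.
Among all size-2 subsets of the eligible variables, only {ClassSize, Tutoring} blocks every backdoor path, so it is the unique smallest valid adjustment set.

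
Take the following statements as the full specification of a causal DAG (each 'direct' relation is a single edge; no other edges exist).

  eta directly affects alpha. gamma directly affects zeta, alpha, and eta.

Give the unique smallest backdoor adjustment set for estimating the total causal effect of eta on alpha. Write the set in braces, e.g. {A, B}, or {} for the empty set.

Variables eligible for adjustment (non-descendants of eta, excluding eta and alpha): {gamma, zeta}.
Backdoor paths from eta to alpha:
  P1: eta <- gamma -> alpha
The empty set is not sufficient: P1 (eta <- gamma -> alpha) has no collider blocking it and no conditioned non-collider, so it is open.
Try {gamma}:
  P1: blocked at fork node gamma ∈ conditioning set.
{gamma} contains no descendant of eta and blocks every backdoor path.
No other singleton works — e.g. {zeta} leaves P1 open — so {gamma} is the unique smallest valid adjustment set.

{gamma}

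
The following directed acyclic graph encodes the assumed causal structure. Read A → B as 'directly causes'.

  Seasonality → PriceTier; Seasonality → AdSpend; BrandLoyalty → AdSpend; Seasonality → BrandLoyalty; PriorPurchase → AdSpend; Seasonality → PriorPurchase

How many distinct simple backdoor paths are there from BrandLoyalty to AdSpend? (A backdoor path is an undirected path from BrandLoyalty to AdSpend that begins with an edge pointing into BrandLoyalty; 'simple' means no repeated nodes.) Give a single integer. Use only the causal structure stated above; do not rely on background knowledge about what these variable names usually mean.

2

A backdoor path from BrandLoyalty to AdSpend is any simple undirected path whose first edge points into BrandLoyalty (i.e. leaves BrandLoyalty via a parent).
Parents of BrandLoyalty: {Seasonality}.
Enumerating:
  P1: BrandLoyalty <- Seasonality -> PriorPurchase -> AdSpend
  P2: BrandLoyalty <- Seasonality -> AdSpend
That exhausts the simple backdoor paths. Count: 2.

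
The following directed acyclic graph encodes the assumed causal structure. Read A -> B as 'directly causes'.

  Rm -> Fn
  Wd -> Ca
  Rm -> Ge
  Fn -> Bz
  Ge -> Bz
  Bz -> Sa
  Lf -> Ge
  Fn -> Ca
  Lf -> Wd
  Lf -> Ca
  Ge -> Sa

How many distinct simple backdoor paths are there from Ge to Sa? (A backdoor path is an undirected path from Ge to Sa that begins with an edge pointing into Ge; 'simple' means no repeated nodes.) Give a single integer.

3

A backdoor path from Ge to Sa is any simple undirected path whose first edge points into Ge (i.e. leaves Ge via a parent).
Parents of Ge: {Lf, Rm}.
Enumerating:
  P1: Ge <- Lf -> Wd -> Ca <- Fn -> Bz -> Sa
  P2: Ge <- Lf -> Ca <- Fn -> Bz -> Sa
  P3: Ge <- Rm -> Fn -> Bz -> Sa
That exhausts the simple backdoor paths. Count: 3.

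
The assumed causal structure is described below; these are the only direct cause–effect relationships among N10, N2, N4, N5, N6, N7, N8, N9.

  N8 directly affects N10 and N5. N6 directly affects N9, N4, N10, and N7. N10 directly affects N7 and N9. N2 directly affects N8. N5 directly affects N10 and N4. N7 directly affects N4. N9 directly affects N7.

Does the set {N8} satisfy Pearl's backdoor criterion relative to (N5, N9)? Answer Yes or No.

Yes

Backdoor paths from N5 to N9 (paths whose first edge points into N5):
  P1: N5 <- N8 -> N10 <- N6 -> N9
  P2: N5 <- N8 -> N10 <- N6 -> N7 <- N9
  P3: N5 <- N8 -> N10 <- N6 -> N4 <- N7 <- N9
  P4: N5 <- N8 -> N10 -> N9
  P5: N5 <- N8 -> N10 -> N7 <- N6 -> N9
  P6: N5 <- N8 -> N10 -> N7 <- N9
  P7: N5 <- N8 -> N10 -> N7 -> N4 <- N6 -> N9
Condition 1 (no descendant of N5 in the set): holds — descendants of N5 are {N10, N4, N7, N9}; none are in {N8}.
Condition 2 (every backdoor path blocked by {N8}):
  P1: blocked at fork node N8 ∈ conditioning set.
  P2: blocked at fork node N8 ∈ conditioning set.
  P3: blocked at fork node N8 ∈ conditioning set.
  P4: blocked at fork node N8 ∈ conditioning set.
  P5: blocked at fork node N8 ∈ conditioning set.
  P6: blocked at fork node N8 ∈ conditioning set.
  P7: blocked at fork node N8 ∈ conditioning set.
{N8} satisfies the backdoor criterion.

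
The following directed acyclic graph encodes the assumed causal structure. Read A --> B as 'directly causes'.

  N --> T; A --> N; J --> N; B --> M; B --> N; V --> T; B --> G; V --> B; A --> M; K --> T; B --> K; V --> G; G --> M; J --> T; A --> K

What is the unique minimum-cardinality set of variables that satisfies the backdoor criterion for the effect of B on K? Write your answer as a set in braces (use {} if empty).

Variables eligible for adjustment (non-descendants of B, excluding B and K): {A, J, V}.
Backdoor paths from B to K:
  P1: B <- V -> G -> M <- A -> K
  P2: B <- V -> G -> M <- A -> N <- J -> T <- K
  P3: B <- V -> G -> M <- A -> N -> T <- K
  P4: B <- V -> T <- K
  P5: B <- V -> T <- J -> N <- A -> K
  P6: B <- V -> T <- N <- A -> K
Each backdoor path contains an unconditioned collider, so every path is already blocked with the empty conditioning set:
  P1: blocked at collider M (neither it nor any descendant is in the conditioning set).
  P2: blocked at collider M (neither it nor any descendant is in the conditioning set).
  P3: blocked at collider M (neither it nor any descendant is in the conditioning set).
  P4: blocked at collider T (neither it nor any descendant is in the conditioning set).
  P5: blocked at collider T (neither it nor any descendant is in the conditioning set).
  P6: blocked at collider T (neither it nor any descendant is in the conditioning set).
The empty set is therefore the unique smallest valid set.

{}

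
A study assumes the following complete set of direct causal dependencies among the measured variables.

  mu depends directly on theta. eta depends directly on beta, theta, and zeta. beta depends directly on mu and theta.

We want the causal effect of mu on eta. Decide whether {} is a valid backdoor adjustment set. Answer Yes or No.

No

Backdoor paths from mu to eta (paths whose first edge points into mu):
  P1: mu <- theta -> beta -> eta
  P2: mu <- theta -> eta
Condition 1 (no descendant of mu in the set): holds — descendants of mu are {beta, eta}; none are in {}.
Condition 2 (every backdoor path blocked by {}):
  P1: open — no interior node is in the conditioning set.
  P2: open — no interior node is in the conditioning set.
{} does not satisfy the backdoor criterion.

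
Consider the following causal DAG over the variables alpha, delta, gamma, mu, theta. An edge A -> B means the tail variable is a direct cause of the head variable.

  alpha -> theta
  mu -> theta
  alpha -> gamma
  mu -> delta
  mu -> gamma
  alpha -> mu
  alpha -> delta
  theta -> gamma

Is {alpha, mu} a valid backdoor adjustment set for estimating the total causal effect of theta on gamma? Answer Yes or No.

Yes

Backdoor paths from theta to gamma (paths whose first edge points into theta):
  P1: theta <- alpha -> mu -> gamma
  P2: theta <- alpha -> gamma
  P3: theta <- alpha -> delta <- mu -> gamma
  P4: theta <- mu <- alpha -> gamma
  P5: theta <- mu -> gamma
  P6: theta <- mu -> delta <- alpha -> gamma
Condition 1 (no descendant of theta in the set): holds — descendants of theta are {gamma}; none are in {alpha, mu}.
Condition 2 (every backdoor path blocked by {alpha, mu}):
  P1: blocked at fork node alpha ∈ conditioning set.
  P2: blocked at fork node alpha ∈ conditioning set.
  P3: blocked at fork node alpha ∈ conditioning set.
  P4: blocked at chain node mu ∈ conditioning set.
  P5: blocked at fork node mu ∈ conditioning set.
  P6: blocked at fork node mu ∈ conditioning set.
{alpha, mu} satisfies the backdoor criterion.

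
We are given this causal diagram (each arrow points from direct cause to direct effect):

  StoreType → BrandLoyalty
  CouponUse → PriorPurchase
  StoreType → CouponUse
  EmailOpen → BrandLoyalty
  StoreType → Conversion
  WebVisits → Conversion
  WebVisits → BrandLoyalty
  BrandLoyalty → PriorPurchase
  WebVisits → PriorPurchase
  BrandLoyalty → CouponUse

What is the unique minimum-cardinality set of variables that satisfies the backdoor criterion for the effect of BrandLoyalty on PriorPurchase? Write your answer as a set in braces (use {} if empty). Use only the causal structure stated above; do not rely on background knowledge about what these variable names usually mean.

Variables eligible for adjustment (non-descendants of BrandLoyalty, excluding BrandLoyalty and PriorPurchase): {Conversion, EmailOpen, StoreType, WebVisits}.
Backdoor paths from BrandLoyalty to PriorPurchase:
  P1: BrandLoyalty <- WebVisits -> Conversion <- StoreType -> CouponUse -> PriorPurchase
  P2: BrandLoyalty <- WebVisits -> PriorPurchase
  P3: BrandLoyalty <- StoreType -> Conversion <- WebVisits -> PriorPurchase
  P4: BrandLoyalty <- StoreType -> CouponUse -> PriorPurchase
The empty set is not sufficient: P2 (BrandLoyalty <- WebVisits -> PriorPurchase) has no collider blocking it and no conditioned non-collider, so it is open.
Try {StoreType, WebVisits}:
  P1: blocked at fork node WebVisits ∈ conditioning set.
  P2: blocked at fork node WebVisits ∈ conditioning set.
  P3: blocked at fork node StoreType ∈ conditioning set.
  P4: blocked at fork node StoreType ∈ conditioning set.
{StoreType, WebVisits} contains no descendant of BrandLoyalty and blocks every backdoor path.
Every element of {StoreType, WebVisits} is needed (dropping StoreType leaves P4 open; dropping WebVisits leaves P2 open), so no proper subset is valid.
Among all size-2 subsets of the eligible variables, only {StoreType, WebVisits} blocks every backdoor path, so it is the unique smallest valid adjustment set.

{StoreType, WebVisits}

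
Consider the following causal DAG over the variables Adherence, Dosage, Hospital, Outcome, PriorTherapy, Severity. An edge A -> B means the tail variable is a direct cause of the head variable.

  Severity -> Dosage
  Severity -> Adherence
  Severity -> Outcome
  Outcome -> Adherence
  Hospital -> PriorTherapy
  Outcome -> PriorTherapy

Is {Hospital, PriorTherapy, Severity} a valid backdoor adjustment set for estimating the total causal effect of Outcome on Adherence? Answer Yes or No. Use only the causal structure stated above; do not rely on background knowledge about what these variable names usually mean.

No

Backdoor paths from Outcome to Adherence (paths whose first edge points into Outcome):
  P1: Outcome <- Severity -> Adherence
Condition 1 (no descendant of Outcome in the set): FAILS — PriorTherapy is a descendant of Outcome.
Condition 2 (every backdoor path blocked by {Hospital, PriorTherapy, Severity}):
  P1: blocked at fork node Severity ∈ conditioning set.
{Hospital, PriorTherapy, Severity} does not satisfy the backdoor criterion.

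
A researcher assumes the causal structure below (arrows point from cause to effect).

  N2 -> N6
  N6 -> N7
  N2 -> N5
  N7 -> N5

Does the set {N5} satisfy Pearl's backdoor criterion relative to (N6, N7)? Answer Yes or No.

No

Backdoor paths from N6 to N7 (paths whose first edge points into N6):
  P1: N6 <- N2 -> N5 <- N7
Condition 1 (no descendant of N6 in the set): FAILS — N5 is a descendant of N6.
Condition 2 (every backdoor path blocked by {N5}):
  P1: open — collider(s) N5 are conditioned on (or have a conditioned descendant) and no non-collider on the path is in the set.
{N5} does not satisfy the backdoor criterion.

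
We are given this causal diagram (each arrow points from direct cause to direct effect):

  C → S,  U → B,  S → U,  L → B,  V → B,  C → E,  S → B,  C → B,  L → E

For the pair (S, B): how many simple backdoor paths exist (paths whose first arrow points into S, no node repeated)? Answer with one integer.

A backdoor path from S to B is any simple undirected path whose first edge points into S (i.e. leaves S via a parent).
Parents of S: {C}.
Enumerating:
  P1: S <- C -> E <- L -> B
  P2: S <- C -> B
That exhausts the simple backdoor paths. Count: 2.

2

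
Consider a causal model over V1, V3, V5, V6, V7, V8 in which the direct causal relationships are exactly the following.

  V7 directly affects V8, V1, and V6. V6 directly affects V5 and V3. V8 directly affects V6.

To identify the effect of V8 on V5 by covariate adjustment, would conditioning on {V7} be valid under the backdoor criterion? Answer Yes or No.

Backdoor paths from V8 to V5 (paths whose first edge points into V8):
  P1: V8 <- V7 -> V6 -> V5
Condition 1 (no descendant of V8 in the set): holds — descendants of V8 are {V3, V5, V6}; none are in {V7}.
Condition 2 (every backdoor path blocked by {V7}):
  P1: blocked at fork node V7 ∈ conditioning set.
{V7} satisfies the backdoor criterion.

Yes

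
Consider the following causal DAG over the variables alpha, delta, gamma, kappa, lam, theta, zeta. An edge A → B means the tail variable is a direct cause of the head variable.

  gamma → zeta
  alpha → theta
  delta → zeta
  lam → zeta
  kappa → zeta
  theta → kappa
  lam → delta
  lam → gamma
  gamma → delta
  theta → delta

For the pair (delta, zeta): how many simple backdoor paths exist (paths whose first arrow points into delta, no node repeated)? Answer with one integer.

A backdoor path from delta to zeta is any simple undirected path whose first edge points into delta (i.e. leaves delta via a parent).
Parents of delta: {gamma, lam, theta}.
Enumerating:
  P1: delta <- lam -> gamma -> zeta
  P2: delta <- lam -> zeta
  P3: delta <- theta -> kappa -> zeta
  P4: delta <- gamma <- lam -> zeta
  P5: delta <- gamma -> zeta
That exhausts the simple backdoor paths. Count: 5.

5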